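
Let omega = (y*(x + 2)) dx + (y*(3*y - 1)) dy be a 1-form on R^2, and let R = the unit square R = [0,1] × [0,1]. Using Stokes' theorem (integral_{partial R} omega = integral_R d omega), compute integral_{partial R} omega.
integral_(partial R) omega = -5/2

Stokes: integral_partial_R omega = integral_R d omega with d omega = (∂Q/∂x - ∂P/∂y) dx ∧ dy.
  ∂Q/∂x = 0
  ∂P/∂y = x + 2
  integrand = ∂Q/∂x - ∂P/∂y = -x - 2.
Integrating over R: integral_0^1 integral_0^1 (-x - 2) dx dy = -5/2.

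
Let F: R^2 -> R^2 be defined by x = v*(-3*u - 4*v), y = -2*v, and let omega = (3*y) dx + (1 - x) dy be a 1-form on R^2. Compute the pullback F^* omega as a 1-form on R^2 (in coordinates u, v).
F^* omega = (18*v^2) du + (12*u*v + 40*v^2 - 2) dv

Using F^*(f dg) = (f ∘ F) d(g ∘ F), substitute each coordinate x_i by F_i(u, v) in f_i, and replace dx_i by d F_i = (∂F_i/∂u) du + (∂F_i/∂v) dv.
  For the x component: f_1(F) = -6*v; d F_1 = (-3*v) du + (-3*u - 8*v) dv
  For the y component: f_2(F) = 3*u*v + 4*v^2 + 1; d F_2 = (0) du + (-2) dv
Combining and collecting du, dv coefficients:
  coeff of du: 18*v^2
  coeff of dv: 12*u*v + 40*v^2 - 2
F^* omega = (18*v^2) du + (12*u*v + 40*v^2 - 2) dv.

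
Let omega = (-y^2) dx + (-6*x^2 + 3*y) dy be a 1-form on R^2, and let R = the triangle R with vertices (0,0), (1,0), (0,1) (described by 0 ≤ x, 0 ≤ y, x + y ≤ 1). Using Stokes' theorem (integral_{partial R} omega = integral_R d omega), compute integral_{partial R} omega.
integral_(partial R) omega = -5/3

Stokes: integral_partial_R omega = integral_R d omega with d omega = (∂Q/∂x - ∂P/∂y) dx ∧ dy.
  ∂Q/∂x = -12*x
  ∂P/∂y = -2*y
  integrand = ∂Q/∂x - ∂P/∂y = -12*x + 2*y.
Integrating over R: integral_0^1 integral_0^{1-x} (-12*x + 2*y) dy dx = -5/3.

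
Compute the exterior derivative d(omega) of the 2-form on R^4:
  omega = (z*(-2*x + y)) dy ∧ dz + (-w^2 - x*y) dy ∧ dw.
d(omega) = (-2*z) dx ∧ dy ∧ dz + (-y) dx ∧ dy ∧ dw

For a 2-form omega = sum_{i<j} g_{ij} dx_i ∧ dx_j, the exterior derivative is
  d(omega) = sum_{i<j} d(g_{ij}) ∧ dx_i ∧ dx_j = sum_{i<j, k} (∂g_{ij}/∂x_k) dx_k ∧ dx_i ∧ dx_j.
Expand each term, using dx_k ∧ dx_i ∧ dx_j = sgn(permutation) dx_{(a)} ∧ dx_{(b)} ∧ dx_{(c)} with (a < b < c) sorted:
  d(z*(-2*x + y)) includes (∂/∂x)(z*(-2*x + y)) dx = (-2*z) dx, which multiplied by dy ∧ dz gives (-2*z) dx ∧ dy ∧ dz
  d(-w^2 - x*y) includes (∂/∂x)(-w^2 - x*y) dx = (-y) dx, which multiplied by dy ∧ dw gives (-y) dx ∧ dy ∧ dw
Collecting like 3-forms: d(omega) = (-2*z) dx ∧ dy ∧ dz + (-y) dx ∧ dy ∧ dw.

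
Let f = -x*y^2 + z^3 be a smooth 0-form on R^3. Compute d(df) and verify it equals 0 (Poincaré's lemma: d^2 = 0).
d(df) = 0

Step 1: df = sum_i (∂f/∂x_i) dx_i = (-y^2) dx + (-2*x*y) dy + (3*z^2) dz.
Step 2: Apply d again. Using the 1-form formula, the coefficient of dx ∧ dy in d(df) is ∂^2 f/∂x ∂y - ∂^2 f/∂y ∂x = (-2*y) - (-2*y) = 0 (equality of mixed partials for smooth f).
Similarly for dx ∧ dz and dy ∧ dz — all coefficients vanish. So d(df) = 0.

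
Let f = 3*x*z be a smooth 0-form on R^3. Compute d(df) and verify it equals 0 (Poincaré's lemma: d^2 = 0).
d(df) = 0

Step 1: df = sum_i (∂f/∂x_i) dx_i = (3*z) dx + (0) dy + (3*x) dz.
Step 2: Apply d again. Using the 1-form formula, the coefficient of dx ∧ dy in d(df) is ∂^2 f/∂x ∂y - ∂^2 f/∂y ∂x = (0) - (0) = 0 (equality of mixed partials for smooth f).
Similarly for dx ∧ dz and dy ∧ dz — all coefficients vanish. So d(df) = 0.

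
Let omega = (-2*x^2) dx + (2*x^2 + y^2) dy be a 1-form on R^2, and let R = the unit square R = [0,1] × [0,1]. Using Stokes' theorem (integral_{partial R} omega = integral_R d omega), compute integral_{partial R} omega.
integral_(partial R) omega = 2

Stokes: integral_partial_R omega = integral_R d omega with d omega = (∂Q/∂x - ∂P/∂y) dx ∧ dy.
  ∂Q/∂x = 4*x
  ∂P/∂y = 0
  integrand = ∂Q/∂x - ∂P/∂y = 4*x.
Integrating over R: integral_0^1 integral_0^1 (4*x) dx dy = 2.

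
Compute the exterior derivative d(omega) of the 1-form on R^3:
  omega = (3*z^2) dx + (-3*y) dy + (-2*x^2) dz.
d(omega) = (-4*x - 6*z) dx ∧ dz

For a 1-form omega = sum_i f_i dx_i, the exterior derivative is
  d(omega) = sum_{i < j} (∂f_j/∂x_i - ∂f_i/∂x_j) dx_i ∧ dx_j.
  coefficient of dx ∧ dz: ∂f_3/∂x - ∂f_1/∂z = ∂(-2*x^2)/∂x - ∂(3*z^2)/∂z = -4*x - 6*z
Assembling: d(omega) = (-4*x - 6*z) dx ∧ dz.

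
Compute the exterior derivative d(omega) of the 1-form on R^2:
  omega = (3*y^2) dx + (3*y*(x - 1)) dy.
d(omega) = (-3*y) dx ∧ dy

For a 1-form omega = sum_i f_i dx_i, the exterior derivative is
  d(omega) = sum_{i < j} (∂f_j/∂x_i - ∂f_i/∂x_j) dx_i ∧ dx_j.
  coefficient of dx ∧ dy: ∂f_2/∂x - ∂f_1/∂y = ∂(3*y*(x - 1))/∂x - ∂(3*y^2)/∂y = -3*y
Assembling: d(omega) = (-3*y) dx ∧ dy.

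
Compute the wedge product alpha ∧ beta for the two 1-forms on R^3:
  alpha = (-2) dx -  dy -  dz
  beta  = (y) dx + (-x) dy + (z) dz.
alpha ∧ beta = (2*x + y) dx ∧ dy + (y - 2*z) dx ∧ dz + (-x - z) dy ∧ dz

Distribute the wedge, using dx_i ∧ dx_j = -dx_j ∧ dx_i and dx_i ∧ dx_i = 0. For each pair (i, j) with i < j, the coefficient of dx_i ∧ dx_j in alpha ∧ beta is (alpha_i * beta_j - alpha_j * beta_i). Collecting: alpha ∧ beta = (2*x + y) dx ∧ dy + (y - 2*z) dx ∧ dz + (-x - z) dy ∧ dz.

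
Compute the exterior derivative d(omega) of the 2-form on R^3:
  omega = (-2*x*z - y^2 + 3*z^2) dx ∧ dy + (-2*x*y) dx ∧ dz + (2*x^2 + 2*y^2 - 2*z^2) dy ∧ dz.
d(omega) = (4*x + 6*z) dx ∧ dy ∧ dz

For a 2-form omega = sum_{i<j} g_{ij} dx_i ∧ dx_j, the exterior derivative is
  d(omega) = sum_{i<j} d(g_{ij}) ∧ dx_i ∧ dx_j = sum_{i<j, k} (∂g_{ij}/∂x_k) dx_k ∧ dx_i ∧ dx_j.
Expand each term, using dx_k ∧ dx_i ∧ dx_j = sgn(permutation) dx_{(a)} ∧ dx_{(b)} ∧ dx_{(c)} with (a < b < c) sorted:
  d(-2*x*z - y^2 + 3*z^2) includes (∂/∂z)(-2*x*z - y^2 + 3*z^2) dz = (-2*x + 6*z) dz, which multiplied by dx ∧ dy gives (-2*x + 6*z) dx ∧ dy ∧ dz
  d(-2*x*y) includes (∂/∂y)(-2*x*y) dy = (-2*x) dy, which multiplied by dx ∧ dz gives (2*x) dx ∧ dy ∧ dz
  d(2*x^2 + 2*y^2 - 2*z^2) includes (∂/∂x)(2*x^2 + 2*y^2 - 2*z^2) dx = (4*x) dx, which multiplied by dy ∧ dz gives (4*x) dx ∧ dy ∧ dz
Collecting like 3-forms: d(omega) = (4*x + 6*z) dx ∧ dy ∧ dz.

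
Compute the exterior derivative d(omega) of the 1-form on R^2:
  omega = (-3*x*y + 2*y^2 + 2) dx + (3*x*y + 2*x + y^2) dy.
d(omega) = (3*x - y + 2) dx ∧ dy

For a 1-form omega = sum_i f_i dx_i, the exterior derivative is
  d(omega) = sum_{i < j} (∂f_j/∂x_i - ∂f_i/∂x_j) dx_i ∧ dx_j.
  coefficient of dx ∧ dy: ∂f_2/∂x - ∂f_1/∂y = ∂(3*x*y + 2*x + y^2)/∂x - ∂(-3*x*y + 2*y^2 + 2)/∂y = 3*x - y + 2
Assembling: d(omega) = (3*x - y + 2) dx ∧ dy.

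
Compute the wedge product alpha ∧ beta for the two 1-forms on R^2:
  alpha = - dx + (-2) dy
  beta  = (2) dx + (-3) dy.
alpha ∧ beta = (7) dx ∧ dy

Distribute the wedge, using dx_i ∧ dx_j = -dx_j ∧ dx_i and dx_i ∧ dx_i = 0. For each pair (i, j) with i < j, the coefficient of dx_i ∧ dx_j in alpha ∧ beta is (alpha_i * beta_j - alpha_j * beta_i). Collecting: alpha ∧ beta = (7) dx ∧ dy.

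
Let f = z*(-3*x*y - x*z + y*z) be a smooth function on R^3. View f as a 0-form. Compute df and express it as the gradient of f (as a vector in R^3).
df = (z*(-3*y - z)) dx + (z*(-3*x + z)) dy + (-3*x*y - 2*x*z + 2*y*z) dz; grad f = (z*(-3*y - z), z*(-3*x + z), -3*x*y - 2*x*z + 2*y*z)

For a 0-form f, d f = (∂f/∂x) dx + (∂f/∂y) dy + (∂f/∂z) dz. The components of the vector representation are exactly the entries of grad f in Cartesian coordinates:
  ∂f/∂x = z*(-3*y - z)
  ∂f/∂y = z*(-3*x + z)
  ∂f/∂z = -3*x*y - 2*x*z + 2*y*z.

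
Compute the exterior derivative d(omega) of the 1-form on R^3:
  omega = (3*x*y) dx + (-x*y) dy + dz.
d(omega) = (-3*x - y) dx ∧ dy

For a 1-form omega = sum_i f_i dx_i, the exterior derivative is
  d(omega) = sum_{i < j} (∂f_j/∂x_i - ∂f_i/∂x_j) dx_i ∧ dx_j.
  coefficient of dx ∧ dy: ∂f_2/∂x - ∂f_1/∂y = ∂(-x*y)/∂x - ∂(3*x*y)/∂y = -3*x - y
Assembling: d(omega) = (-3*x - y) dx ∧ dy.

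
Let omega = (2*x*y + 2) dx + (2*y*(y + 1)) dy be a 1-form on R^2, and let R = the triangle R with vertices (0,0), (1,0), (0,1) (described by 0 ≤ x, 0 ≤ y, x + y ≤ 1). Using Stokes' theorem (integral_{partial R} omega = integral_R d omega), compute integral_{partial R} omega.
integral_(partial R) omega = -1/3

Stokes: integral_partial_R omega = integral_R d omega with d omega = (∂Q/∂x - ∂P/∂y) dx ∧ dy.
  ∂Q/∂x = 0
  ∂P/∂y = 2*x
  integrand = ∂Q/∂x - ∂P/∂y = -2*x.
Integrating over R: integral_0^1 integral_0^{1-x} (-2*x) dy dx = -1/3.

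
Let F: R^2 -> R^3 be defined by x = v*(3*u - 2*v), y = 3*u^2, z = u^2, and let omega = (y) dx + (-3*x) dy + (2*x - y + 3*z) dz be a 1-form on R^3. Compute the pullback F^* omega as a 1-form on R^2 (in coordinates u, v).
F^* omega = (u*v*(-33*u + 28*v)) du + (u^2*(9*u - 12*v)) dv

Using F^*(f dg) = (f ∘ F) d(g ∘ F), substitute each coordinate x_i by F_i(u, v) in f_i, and replace dx_i by d F_i = (∂F_i/∂u) du + (∂F_i/∂v) dv.
  For the x component: f_1(F) = 3*u^2; d F_1 = (3*v) du + (3*u - 4*v) dv
  For the y component: f_2(F) = 3*v*(-3*u + 2*v); d F_2 = (6*u) du + (0) dv
  For the z component: f_3(F) = 2*v*(3*u - 2*v); d F_3 = (2*u) du + (0) dv
Combining and collecting du, dv coefficients:
  coeff of du: u*v*(-33*u + 28*v)
  coeff of dv: u^2*(9*u - 12*v)
F^* omega = (u*v*(-33*u + 28*v)) du + (u^2*(9*u - 12*v)) dv.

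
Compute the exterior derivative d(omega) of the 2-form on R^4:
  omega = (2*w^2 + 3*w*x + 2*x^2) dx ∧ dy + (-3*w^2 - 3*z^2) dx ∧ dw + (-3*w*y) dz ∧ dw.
d(omega) = (4*w + 3*x) dx ∧ dy ∧ dw + (6*z) dx ∧ dz ∧ dw + (-3*w) dy ∧ dz ∧ dw

For a 2-form omega = sum_{i<j} g_{ij} dx_i ∧ dx_j, the exterior derivative is
  d(omega) = sum_{i<j} d(g_{ij}) ∧ dx_i ∧ dx_j = sum_{i<j, k} (∂g_{ij}/∂x_k) dx_k ∧ dx_i ∧ dx_j.
Expand each term, using dx_k ∧ dx_i ∧ dx_j = sgn(permutation) dx_{(a)} ∧ dx_{(b)} ∧ dx_{(c)} with (a < b < c) sorted:
  d(2*w^2 + 3*w*x + 2*x^2) includes (∂/∂w)(2*w^2 + 3*w*x + 2*x^2) dw = (4*w + 3*x) dw, which multiplied by dx ∧ dy gives (4*w + 3*x) dx ∧ dy ∧ dw
  d(-3*w^2 - 3*z^2) includes (∂/∂z)(-3*w^2 - 3*z^2) dz = (-6*z) dz, which multiplied by dx ∧ dw gives (6*z) dx ∧ dz ∧ dw
  d(-3*w*y) includes (∂/∂y)(-3*w*y) dy = (-3*w) dy, which multiplied by dz ∧ dw gives (-3*w) dy ∧ dz ∧ dw
Collecting like 3-forms: d(omega) = (4*w + 3*x) dx ∧ dy ∧ dw + (6*z) dx ∧ dz ∧ dw + (-3*w) dy ∧ dz ∧ dw.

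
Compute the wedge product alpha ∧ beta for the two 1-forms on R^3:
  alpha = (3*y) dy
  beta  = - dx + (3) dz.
alpha ∧ beta = (3*y) dx ∧ dy + (9*y) dy ∧ dz

Distribute the wedge, using dx_i ∧ dx_j = -dx_j ∧ dx_i and dx_i ∧ dx_i = 0. For each pair (i, j) with i < j, the coefficient of dx_i ∧ dx_j in alpha ∧ beta is (alpha_i * beta_j - alpha_j * beta_i). Collecting: alpha ∧ beta = (3*y) dx ∧ dy + (9*y) dy ∧ dz.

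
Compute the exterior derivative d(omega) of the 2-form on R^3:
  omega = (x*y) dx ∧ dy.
d(omega) = 0

For a 2-form omega = sum_{i<j} g_{ij} dx_i ∧ dx_j, the exterior derivative is
  d(omega) = sum_{i<j} d(g_{ij}) ∧ dx_i ∧ dx_j = sum_{i<j, k} (∂g_{ij}/∂x_k) dx_k ∧ dx_i ∧ dx_j.
Expand each term, using dx_k ∧ dx_i ∧ dx_j = sgn(permutation) dx_{(a)} ∧ dx_{(b)} ∧ dx_{(c)} with (a < b < c) sorted:

Collecting like 3-forms: d(omega) = 0.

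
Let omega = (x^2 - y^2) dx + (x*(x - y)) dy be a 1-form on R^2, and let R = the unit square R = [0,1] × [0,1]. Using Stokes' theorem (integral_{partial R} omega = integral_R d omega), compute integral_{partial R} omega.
integral_(partial R) omega = 3/2

Stokes: integral_partial_R omega = integral_R d omega with d omega = (∂Q/∂x - ∂P/∂y) dx ∧ dy.
  ∂Q/∂x = 2*x - y
  ∂P/∂y = -2*y
  integrand = ∂Q/∂x - ∂P/∂y = 2*x + y.
Integrating over R: integral_0^1 integral_0^1 (2*x + y) dx dy = 3/2.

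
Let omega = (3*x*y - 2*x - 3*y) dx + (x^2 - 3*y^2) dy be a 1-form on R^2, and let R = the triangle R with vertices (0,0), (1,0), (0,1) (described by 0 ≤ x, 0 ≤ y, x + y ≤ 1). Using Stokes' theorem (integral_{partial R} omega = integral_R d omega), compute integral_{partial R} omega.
integral_(partial R) omega = 4/3

Stokes: integral_partial_R omega = integral_R d omega with d omega = (∂Q/∂x - ∂P/∂y) dx ∧ dy.
  ∂Q/∂x = 2*x
  ∂P/∂y = 3*x - 3
  integrand = ∂Q/∂x - ∂P/∂y = 3 - x.
Integrating over R: integral_0^1 integral_0^{1-x} (3 - x) dy dx = 4/3.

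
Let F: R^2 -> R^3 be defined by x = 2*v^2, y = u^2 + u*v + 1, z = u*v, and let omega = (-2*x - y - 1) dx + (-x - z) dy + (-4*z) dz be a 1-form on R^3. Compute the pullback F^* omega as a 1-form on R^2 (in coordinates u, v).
F^* omega = (v*(-2*u^2 - 9*u*v - 2*v^2)) du + (v*(-9*u^2 - 6*u*v - 16*v^2 - 8)) dv

Using F^*(f dg) = (f ∘ F) d(g ∘ F), substitute each coordinate x_i by F_i(u, v) in f_i, and replace dx_i by d F_i = (∂F_i/∂u) du + (∂F_i/∂v) dv.
  For the x component: f_1(F) = -u^2 - u*v - 4*v^2 - 2; d F_1 = (0) du + (4*v) dv
  For the y component: f_2(F) = v*(-u - 2*v); d F_2 = (2*u + v) du + (u) dv
  For the z component: f_3(F) = -4*u*v; d F_3 = (v) du + (u) dv
Combining and collecting du, dv coefficients:
  coeff of du: v*(-2*u^2 - 9*u*v - 2*v^2)
  coeff of dv: v*(-9*u^2 - 6*u*v - 16*v^2 - 8)
F^* omega = (v*(-2*u^2 - 9*u*v - 2*v^2)) du + (v*(-9*u^2 - 6*u*v - 16*v^2 - 8)) dv.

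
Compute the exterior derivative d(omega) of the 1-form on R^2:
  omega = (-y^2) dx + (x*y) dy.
d(omega) = (3*y) dx ∧ dy

For a 1-form omega = sum_i f_i dx_i, the exterior derivative is
  d(omega) = sum_{i < j} (∂f_j/∂x_i - ∂f_i/∂x_j) dx_i ∧ dx_j.
  coefficient of dx ∧ dy: ∂f_2/∂x - ∂f_1/∂y = ∂(x*y)/∂x - ∂(-y^2)/∂y = 3*y
Assembling: d(omega) = (3*y) dx ∧ dy.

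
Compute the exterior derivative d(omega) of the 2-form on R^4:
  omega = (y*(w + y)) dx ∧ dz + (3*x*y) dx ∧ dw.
d(omega) = (-w - 2*y) dx ∧ dy ∧ dz + (y) dx ∧ dz ∧ dw + (-3*x) dx ∧ dy ∧ dw

For a 2-form omega = sum_{i<j} g_{ij} dx_i ∧ dx_j, the exterior derivative is
  d(omega) = sum_{i<j} d(g_{ij}) ∧ dx_i ∧ dx_j = sum_{i<j, k} (∂g_{ij}/∂x_k) dx_k ∧ dx_i ∧ dx_j.
Expand each term, using dx_k ∧ dx_i ∧ dx_j = sgn(permutation) dx_{(a)} ∧ dx_{(b)} ∧ dx_{(c)} with (a < b < c) sorted:
  d(y*(w + y)) includes (∂/∂y)(y*(w + y)) dy = (w + 2*y) dy, which multiplied by dx ∧ dz gives (-w - 2*y) dx ∧ dy ∧ dz
  d(y*(w + y)) includes (∂/∂w)(y*(w + y)) dw = (y) dw, which multiplied by dx ∧ dz gives (y) dx ∧ dz ∧ dw
  d(3*x*y) includes (∂/∂y)(3*x*y) dy = (3*x) dy, which multiplied by dx ∧ dw gives (-3*x) dx ∧ dy ∧ dw
Collecting like 3-forms: d(omega) = (-w - 2*y) dx ∧ dy ∧ dz + (y) dx ∧ dz ∧ dw + (-3*x) dx ∧ dy ∧ dw.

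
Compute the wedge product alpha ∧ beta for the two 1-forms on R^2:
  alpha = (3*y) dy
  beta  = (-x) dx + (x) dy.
alpha ∧ beta = (3*x*y) dx ∧ dy

Distribute the wedge, using dx_i ∧ dx_j = -dx_j ∧ dx_i and dx_i ∧ dx_i = 0. For each pair (i, j) with i < j, the coefficient of dx_i ∧ dx_j in alpha ∧ beta is (alpha_i * beta_j - alpha_j * beta_i). Collecting: alpha ∧ beta = (3*x*y) dx ∧ dy.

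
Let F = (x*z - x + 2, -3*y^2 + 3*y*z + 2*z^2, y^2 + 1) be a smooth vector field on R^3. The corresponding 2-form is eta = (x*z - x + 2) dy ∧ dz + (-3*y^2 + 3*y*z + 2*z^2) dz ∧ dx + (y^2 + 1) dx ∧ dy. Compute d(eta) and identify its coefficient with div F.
d(eta) = (-6*y + 4*z - 1) dx ∧ dy ∧ dz; div F = -6*y + 4*z - 1

For a 2-form in R^3 of the form above, applying d gives a 3-form with coefficient ∂P/∂x + ∂Q/∂y + ∂R/∂z:
  ∂P/∂x = z - 1
  ∂Q/∂y = -6*y + 3*z
  ∂R/∂z = 0
Sum = -6*y + 4*z - 1, which is exactly div F.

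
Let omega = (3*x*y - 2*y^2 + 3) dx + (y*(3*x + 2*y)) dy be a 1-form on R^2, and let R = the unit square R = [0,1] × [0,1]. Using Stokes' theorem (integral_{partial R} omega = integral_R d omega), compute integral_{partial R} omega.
integral_(partial R) omega = 2

Stokes: integral_partial_R omega = integral_R d omega with d omega = (∂Q/∂x - ∂P/∂y) dx ∧ dy.
  ∂Q/∂x = 3*y
  ∂P/∂y = 3*x - 4*y
  integrand = ∂Q/∂x - ∂P/∂y = -3*x + 7*y.
Integrating over R: integral_0^1 integral_0^1 (-3*x + 7*y) dx dy = 2.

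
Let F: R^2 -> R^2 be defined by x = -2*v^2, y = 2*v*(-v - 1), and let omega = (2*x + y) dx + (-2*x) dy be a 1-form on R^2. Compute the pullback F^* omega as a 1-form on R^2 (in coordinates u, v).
F^* omega = (8*v^3) dv

Using F^*(f dg) = (f ∘ F) d(g ∘ F), substitute each coordinate x_i by F_i(u, v) in f_i, and replace dx_i by d F_i = (∂F_i/∂u) du + (∂F_i/∂v) dv.
  For the x component: f_1(F) = 2*v*(-3*v - 1); d F_1 = (0) du + (-4*v) dv
  For the y component: f_2(F) = 4*v^2; d F_2 = (0) du + (-4*v - 2) dv
Combining and collecting du, dv coefficients:
  coeff of du: 0
  coeff of dv: 8*v^3
F^* omega = (8*v^3) dv.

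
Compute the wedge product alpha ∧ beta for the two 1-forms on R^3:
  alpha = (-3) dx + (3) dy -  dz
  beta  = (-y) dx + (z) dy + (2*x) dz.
alpha ∧ beta = (3*y - 3*z) dx ∧ dy + (-6*x - y) dx ∧ dz + (6*x + z) dy ∧ dz

Distribute the wedge, using dx_i ∧ dx_j = -dx_j ∧ dx_i and dx_i ∧ dx_i = 0. For each pair (i, j) with i < j, the coefficient of dx_i ∧ dx_j in alpha ∧ beta is (alpha_i * beta_j - alpha_j * beta_i). Collecting: alpha ∧ beta = (3*y - 3*z) dx ∧ dy + (-6*x - y) dx ∧ dz + (6*x + z) dy ∧ dz.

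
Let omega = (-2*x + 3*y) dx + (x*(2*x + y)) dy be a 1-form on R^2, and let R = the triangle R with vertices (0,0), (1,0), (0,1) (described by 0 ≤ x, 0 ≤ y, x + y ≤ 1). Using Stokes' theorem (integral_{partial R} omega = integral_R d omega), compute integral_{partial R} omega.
integral_(partial R) omega = -2/3

Stokes: integral_partial_R omega = integral_R d omega with d omega = (∂Q/∂x - ∂P/∂y) dx ∧ dy.
  ∂Q/∂x = 4*x + y
  ∂P/∂y = 3
  integrand = ∂Q/∂x - ∂P/∂y = 4*x + y - 3.
Integrating over R: integral_0^1 integral_0^{1-x} (4*x + y - 3) dy dx = -2/3.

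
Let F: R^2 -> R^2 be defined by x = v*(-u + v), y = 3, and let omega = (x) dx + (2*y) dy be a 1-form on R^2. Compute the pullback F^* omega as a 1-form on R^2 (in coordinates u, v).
F^* omega = (v^2*(u - v)) du + (v*(u^2 - 3*u*v + 2*v^2)) dv

Using F^*(f dg) = (f ∘ F) d(g ∘ F), substitute each coordinate x_i by F_i(u, v) in f_i, and replace dx_i by d F_i = (∂F_i/∂u) du + (∂F_i/∂v) dv.
  For the x component: f_1(F) = v*(-u + v); d F_1 = (-v) du + (-u + 2*v) dv
  For the y component: f_2(F) = 6; d F_2 = (0) du + (0) dv
Combining and collecting du, dv coefficients:
  coeff of du: v^2*(u - v)
  coeff of dv: v*(u^2 - 3*u*v + 2*v^2)
F^* omega = (v^2*(u - v)) du + (v*(u^2 - 3*u*v + 2*v^2)) dv.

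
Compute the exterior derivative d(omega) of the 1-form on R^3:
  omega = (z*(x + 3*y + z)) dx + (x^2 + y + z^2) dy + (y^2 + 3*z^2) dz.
d(omega) = (2*x - 3*z) dx ∧ dy + (-x - 3*y - 2*z) dx ∧ dz + (2*y - 2*z) dy ∧ dz

For a 1-form omega = sum_i f_i dx_i, the exterior derivative is
  d(omega) = sum_{i < j} (∂f_j/∂x_i - ∂f_i/∂x_j) dx_i ∧ dx_j.
  coefficient of dx ∧ dy: ∂f_2/∂x - ∂f_1/∂y = ∂(x^2 + y + z^2)/∂x - ∂(z*(x + 3*y + z))/∂y = 2*x - 3*z
  coefficient of dx ∧ dz: ∂f_3/∂x - ∂f_1/∂z = ∂(y^2 + 3*z^2)/∂x - ∂(z*(x + 3*y + z))/∂z = -x - 3*y - 2*z
  coefficient of dy ∧ dz: ∂f_3/∂y - ∂f_2/∂z = ∂(y^2 + 3*z^2)/∂y - ∂(x^2 + y + z^2)/∂z = 2*y - 2*z
Assembling: d(omega) = (2*x - 3*z) dx ∧ dy + (-x - 3*y - 2*z) dx ∧ dz + (2*y - 2*z) dy ∧ dz.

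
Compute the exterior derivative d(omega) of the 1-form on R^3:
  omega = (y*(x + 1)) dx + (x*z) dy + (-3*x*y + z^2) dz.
d(omega) = (-x + z - 1) dx ∧ dy + (-3*y) dx ∧ dz + (-4*x) dy ∧ dz

For a 1-form omega = sum_i f_i dx_i, the exterior derivative is
  d(omega) = sum_{i < j} (∂f_j/∂x_i - ∂f_i/∂x_j) dx_i ∧ dx_j.
  coefficient of dx ∧ dy: ∂f_2/∂x - ∂f_1/∂y = ∂(x*z)/∂x - ∂(y*(x + 1))/∂y = -x + z - 1
  coefficient of dx ∧ dz: ∂f_3/∂x - ∂f_1/∂z = ∂(-3*x*y + z^2)/∂x - ∂(y*(x + 1))/∂z = -3*y
  coefficient of dy ∧ dz: ∂f_3/∂y - ∂f_2/∂z = ∂(-3*x*y + z^2)/∂y - ∂(x*z)/∂z = -4*x
Assembling: d(omega) = (-x + z - 1) dx ∧ dy + (-3*y) dx ∧ dz + (-4*x) dy ∧ dz.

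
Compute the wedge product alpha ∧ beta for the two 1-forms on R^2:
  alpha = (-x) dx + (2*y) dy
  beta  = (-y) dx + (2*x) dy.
alpha ∧ beta = (-2*x^2 + 2*y^2) dx ∧ dy

Distribute the wedge, using dx_i ∧ dx_j = -dx_j ∧ dx_i and dx_i ∧ dx_i = 0. For each pair (i, j) with i < j, the coefficient of dx_i ∧ dx_j in alpha ∧ beta is (alpha_i * beta_j - alpha_j * beta_i). Collecting: alpha ∧ beta = (-2*x^2 + 2*y^2) dx ∧ dy.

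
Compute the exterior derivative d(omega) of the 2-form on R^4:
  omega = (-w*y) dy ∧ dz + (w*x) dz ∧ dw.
d(omega) = (-y) dy ∧ dz ∧ dw + (w) dx ∧ dz ∧ dw

For a 2-form omega = sum_{i<j} g_{ij} dx_i ∧ dx_j, the exterior derivative is
  d(omega) = sum_{i<j} d(g_{ij}) ∧ dx_i ∧ dx_j = sum_{i<j, k} (∂g_{ij}/∂x_k) dx_k ∧ dx_i ∧ dx_j.
Expand each term, using dx_k ∧ dx_i ∧ dx_j = sgn(permutation) dx_{(a)} ∧ dx_{(b)} ∧ dx_{(c)} with (a < b < c) sorted:
  d(-w*y) includes (∂/∂w)(-w*y) dw = (-y) dw, which multiplied by dy ∧ dz gives (-y) dy ∧ dz ∧ dw
  d(w*x) includes (∂/∂x)(w*x) dx = (w) dx, which multiplied by dz ∧ dw gives (w) dx ∧ dz ∧ dw
Collecting like 3-forms: d(omega) = (-y) dy ∧ dz ∧ dw + (w) dx ∧ dz ∧ dw.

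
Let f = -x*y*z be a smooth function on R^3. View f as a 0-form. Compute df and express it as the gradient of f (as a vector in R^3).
df = (-y*z) dx + (-x*z) dy + (-x*y) dz; grad f = (-y*z, -x*z, -x*y)

For a 0-form f, d f = (∂f/∂x) dx + (∂f/∂y) dy + (∂f/∂z) dz. The components of the vector representation are exactly the entries of grad f in Cartesian coordinates:
  ∂f/∂x = -y*z
  ∂f/∂y = -x*z
  ∂f/∂z = -x*y.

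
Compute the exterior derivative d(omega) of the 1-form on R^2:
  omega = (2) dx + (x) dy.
d(omega) = (1) dx ∧ dy

For a 1-form omega = sum_i f_i dx_i, the exterior derivative is
  d(omega) = sum_{i < j} (∂f_j/∂x_i - ∂f_i/∂x_j) dx_i ∧ dx_j.
  coefficient of dx ∧ dy: ∂f_2/∂x - ∂f_1/∂y = ∂(x)/∂x - ∂(2)/∂y = 1
Assembling: d(omega) = (1) dx ∧ dy.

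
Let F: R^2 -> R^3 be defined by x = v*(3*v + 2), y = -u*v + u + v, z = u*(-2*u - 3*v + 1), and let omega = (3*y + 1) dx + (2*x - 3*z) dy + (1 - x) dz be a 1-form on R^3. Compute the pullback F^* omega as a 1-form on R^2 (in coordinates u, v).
F^* omega = (-6*u^2*v + 6*u^2 + 3*u*v^2 + 20*u*v - 7*u + 3*v^3 + 5*v^2 - v + 1) du + (-6*u^3 - 9*u^2*v + 9*u^2 - 15*u*v^2 + 23*u*v + 24*v^2 + 16*v + 2) dv

Using F^*(f dg) = (f ∘ F) d(g ∘ F), substitute each coordinate x_i by F_i(u, v) in f_i, and replace dx_i by d F_i = (∂F_i/∂u) du + (∂F_i/∂v) dv.
  For the x component: f_1(F) = -3*u*v + 3*u + 3*v + 1; d F_1 = (0) du + (6*v + 2) dv
  For the y component: f_2(F) = 6*u^2 + 9*u*v - 3*u + 6*v^2 + 4*v; d F_2 = (1 - v) du + (1 - u) dv
  For the z component: f_3(F) = -3*v^2 - 2*v + 1; d F_3 = (-4*u - 3*v + 1) du + (-3*u) dv
Combining and collecting du, dv coefficients:
  coeff of du: -6*u^2*v + 6*u^2 + 3*u*v^2 + 20*u*v - 7*u + 3*v^3 + 5*v^2 - v + 1
  coeff of dv: -6*u^3 - 9*u^2*v + 9*u^2 - 15*u*v^2 + 23*u*v + 24*v^2 + 16*v + 2
F^* omega = (-6*u^2*v + 6*u^2 + 3*u*v^2 + 20*u*v - 7*u + 3*v^3 + 5*v^2 - v + 1) du + (-6*u^3 - 9*u^2*v + 9*u^2 - 15*u*v^2 + 23*u*v + 24*v^2 + 16*v + 2) dv.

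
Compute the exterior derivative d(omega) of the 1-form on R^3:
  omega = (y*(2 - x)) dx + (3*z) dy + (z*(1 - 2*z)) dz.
d(omega) = (x - 2) dx ∧ dy + (-3) dy ∧ dz

For a 1-form omega = sum_i f_i dx_i, the exterior derivative is
  d(omega) = sum_{i < j} (∂f_j/∂x_i - ∂f_i/∂x_j) dx_i ∧ dx_j.
  coefficient of dx ∧ dy: ∂f_2/∂x - ∂f_1/∂y = ∂(3*z)/∂x - ∂(y*(2 - x))/∂y = x - 2
  coefficient of dy ∧ dz: ∂f_3/∂y - ∂f_2/∂z = ∂(z*(1 - 2*z))/∂y - ∂(3*z)/∂z = -3
Assembling: d(omega) = (x - 2) dx ∧ dy + (-3) dy ∧ dz.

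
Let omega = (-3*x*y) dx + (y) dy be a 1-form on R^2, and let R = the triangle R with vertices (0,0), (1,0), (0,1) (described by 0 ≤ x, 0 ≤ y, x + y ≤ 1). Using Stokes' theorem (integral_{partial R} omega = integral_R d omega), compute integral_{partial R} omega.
integral_(partial R) omega = 1/2

Stokes: integral_partial_R omega = integral_R d omega with d omega = (∂Q/∂x - ∂P/∂y) dx ∧ dy.
  ∂Q/∂x = 0
  ∂P/∂y = -3*x
  integrand = ∂Q/∂x - ∂P/∂y = 3*x.
Integrating over R: integral_0^1 integral_0^{1-x} (3*x) dy dx = 1/2.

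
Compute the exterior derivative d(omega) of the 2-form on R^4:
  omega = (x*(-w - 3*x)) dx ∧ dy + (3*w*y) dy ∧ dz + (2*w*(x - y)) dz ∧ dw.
d(omega) = (-x) dx ∧ dy ∧ dw + (-2*w + 3*y) dy ∧ dz ∧ dw + (2*w) dx ∧ dz ∧ dw

For a 2-form omega = sum_{i<j} g_{ij} dx_i ∧ dx_j, the exterior derivative is
  d(omega) = sum_{i<j} d(g_{ij}) ∧ dx_i ∧ dx_j = sum_{i<j, k} (∂g_{ij}/∂x_k) dx_k ∧ dx_i ∧ dx_j.
Expand each term, using dx_k ∧ dx_i ∧ dx_j = sgn(permutation) dx_{(a)} ∧ dx_{(b)} ∧ dx_{(c)} with (a < b < c) sorted:
  d(x*(-w - 3*x)) includes (∂/∂w)(x*(-w - 3*x)) dw = (-x) dw, which multiplied by dx ∧ dy gives (-x) dx ∧ dy ∧ dw
  d(3*w*y) includes (∂/∂w)(3*w*y) dw = (3*y) dw, which multiplied by dy ∧ dz gives (3*y) dy ∧ dz ∧ dw
  d(2*w*(x - y)) includes (∂/∂x)(2*w*(x - y)) dx = (2*w) dx, which multiplied by dz ∧ dw gives (2*w) dx ∧ dz ∧ dw
  d(2*w*(x - y)) includes (∂/∂y)(2*w*(x - y)) dy = (-2*w) dy, which multiplied by dz ∧ dw gives (-2*w) dy ∧ dz ∧ dw
Collecting like 3-forms: d(omega) = (-x) dx ∧ dy ∧ dw + (-2*w + 3*y) dy ∧ dz ∧ dw + (2*w) dx ∧ dz ∧ dw.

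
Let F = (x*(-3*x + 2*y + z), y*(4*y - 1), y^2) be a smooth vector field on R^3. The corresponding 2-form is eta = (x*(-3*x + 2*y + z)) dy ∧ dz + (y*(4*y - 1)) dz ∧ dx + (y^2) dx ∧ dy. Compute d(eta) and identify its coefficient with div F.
d(eta) = (-6*x + 10*y + z - 1) dx ∧ dy ∧ dz; div F = -6*x + 10*y + z - 1

For a 2-form in R^3 of the form above, applying d gives a 3-form with coefficient ∂P/∂x + ∂Q/∂y + ∂R/∂z:
  ∂P/∂x = -6*x + 2*y + z
  ∂Q/∂y = 8*y - 1
  ∂R/∂z = 0
Sum = -6*x + 10*y + z - 1, which is exactly div F.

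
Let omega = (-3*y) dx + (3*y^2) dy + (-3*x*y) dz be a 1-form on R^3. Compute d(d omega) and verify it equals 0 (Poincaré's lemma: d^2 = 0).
d(d omega) = 0

Step 1: d omega = sum_{i<j} (∂f_j/∂x_i - ∂f_i/∂x_j) dx_i ∧ dx_j:
  coeff of dx ∧ dy: 3
  coeff of dx ∧ dz: -3*y
  coeff of dy ∧ dz: -3*x
Step 2: Apply d again to each 2-form coefficient. The only possible 3-form in R^3 is dx ∧ dy ∧ dz, with coefficient
  ∂(coeff of dy∧dz)/∂x - ∂(coeff of dx∧dz)/∂y + ∂(coeff of dx∧dy)/∂z
  = ∂/∂x (-3*x) - ∂/∂y (-3*y) + ∂/∂z (3).
Each of these terms simplifies to sums of mixed partials that cancel in pairs. The result is 0 (by equality of mixed partials for smooth functions — Schwarz / Clairaut).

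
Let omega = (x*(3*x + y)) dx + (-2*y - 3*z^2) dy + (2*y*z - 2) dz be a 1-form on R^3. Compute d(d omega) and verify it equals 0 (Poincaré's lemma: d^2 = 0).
d(d omega) = 0

Step 1: d omega = sum_{i<j} (∂f_j/∂x_i - ∂f_i/∂x_j) dx_i ∧ dx_j:
  coeff of dx ∧ dy: -x
  coeff of dx ∧ dz: 0
  coeff of dy ∧ dz: 8*z
Step 2: Apply d again to each 2-form coefficient. The only possible 3-form in R^3 is dx ∧ dy ∧ dz, with coefficient
  ∂(coeff of dy∧dz)/∂x - ∂(coeff of dx∧dz)/∂y + ∂(coeff of dx∧dy)/∂z
  = ∂/∂x (8*z) - ∂/∂y (0) + ∂/∂z (-x).
Each of these terms simplifies to sums of mixed partials that cancel in pairs. The result is 0 (by equality of mixed partials for smooth functions — Schwarz / Clairaut).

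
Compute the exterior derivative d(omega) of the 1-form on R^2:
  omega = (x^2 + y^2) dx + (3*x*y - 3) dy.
d(omega) = (y) dx ∧ dy

For a 1-form omega = sum_i f_i dx_i, the exterior derivative is
  d(omega) = sum_{i < j} (∂f_j/∂x_i - ∂f_i/∂x_j) dx_i ∧ dx_j.
  coefficient of dx ∧ dy: ∂f_2/∂x - ∂f_1/∂y = ∂(3*x*y - 3)/∂x - ∂(x^2 + y^2)/∂y = y
Assembling: d(omega) = (y) dx ∧ dy.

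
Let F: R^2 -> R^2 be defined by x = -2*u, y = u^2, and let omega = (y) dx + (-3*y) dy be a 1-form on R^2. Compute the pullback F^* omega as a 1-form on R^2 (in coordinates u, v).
F^* omega = (u^2*(-6*u - 2)) du

Using F^*(f dg) = (f ∘ F) d(g ∘ F), substitute each coordinate x_i by F_i(u, v) in f_i, and replace dx_i by d F_i = (∂F_i/∂u) du + (∂F_i/∂v) dv.
  For the x component: f_1(F) = u^2; d F_1 = (-2) du + (0) dv
  For the y component: f_2(F) = -3*u^2; d F_2 = (2*u) du + (0) dv
Combining and collecting du, dv coefficients:
  coeff of du: u^2*(-6*u - 2)
  coeff of dv: 0
F^* omega = (u^2*(-6*u - 2)) du.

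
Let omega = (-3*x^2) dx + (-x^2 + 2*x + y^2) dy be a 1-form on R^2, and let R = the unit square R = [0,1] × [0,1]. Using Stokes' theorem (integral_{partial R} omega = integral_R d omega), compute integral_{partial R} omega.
integral_(partial R) omega = 1

Stokes: integral_partial_R omega = integral_R d omega with d omega = (∂Q/∂x - ∂P/∂y) dx ∧ dy.
  ∂Q/∂x = 2 - 2*x
  ∂P/∂y = 0
  integrand = ∂Q/∂x - ∂P/∂y = 2 - 2*x.
Integrating over R: integral_0^1 integral_0^1 (2 - 2*x) dx dy = 1.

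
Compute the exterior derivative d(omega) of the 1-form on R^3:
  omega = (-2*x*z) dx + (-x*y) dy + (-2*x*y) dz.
d(omega) = (-y) dx ∧ dy + (2*x - 2*y) dx ∧ dz + (-2*x) dy ∧ dz

For a 1-form omega = sum_i f_i dx_i, the exterior derivative is
  d(omega) = sum_{i < j} (∂f_j/∂x_i - ∂f_i/∂x_j) dx_i ∧ dx_j.
  coefficient of dx ∧ dy: ∂f_2/∂x - ∂f_1/∂y = ∂(-x*y)/∂x - ∂(-2*x*z)/∂y = -y
  coefficient of dx ∧ dz: ∂f_3/∂x - ∂f_1/∂z = ∂(-2*x*y)/∂x - ∂(-2*x*z)/∂z = 2*x - 2*y
  coefficient of dy ∧ dz: ∂f_3/∂y - ∂f_2/∂z = ∂(-2*x*y)/∂y - ∂(-x*y)/∂z = -2*x
Assembling: d(omega) = (-y) dx ∧ dy + (2*x - 2*y) dx ∧ dz + (-2*x) dy ∧ dz.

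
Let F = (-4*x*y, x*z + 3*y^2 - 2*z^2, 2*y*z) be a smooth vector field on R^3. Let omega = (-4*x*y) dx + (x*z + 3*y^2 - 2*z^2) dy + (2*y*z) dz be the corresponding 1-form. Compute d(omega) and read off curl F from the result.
d(omega) = (-x + 6*z) dy ∧ dz + (0) dz ∧ dx + (4*x + z) dx ∧ dy; curl F = (-x + 6*z, 0, 4*x + z)

d omega = sum_{i<j} (∂f_j/∂x_i - ∂f_i/∂x_j) dx_i ∧ dx_j. Under the identification (dy ∧ dz, dz ∧ dx, dx ∧ dy) ↔ (e_x, e_y, e_z), the coefficients are exactly the components of curl F. Compute:
  ∂R/∂y - ∂Q/∂z = (2*z) - (x - 4*z) = -x + 6*z
  ∂P/∂z - ∂R/∂x = (0) - (0) = 0
  ∂Q/∂x - ∂P/∂y = (z) - (-4*x) = 4*x + z.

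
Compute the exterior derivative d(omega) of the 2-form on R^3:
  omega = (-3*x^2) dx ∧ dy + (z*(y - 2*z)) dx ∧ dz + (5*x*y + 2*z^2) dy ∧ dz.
d(omega) = (5*y - z) dx ∧ dy ∧ dz

For a 2-form omega = sum_{i<j} g_{ij} dx_i ∧ dx_j, the exterior derivative is
  d(omega) = sum_{i<j} d(g_{ij}) ∧ dx_i ∧ dx_j = sum_{i<j, k} (∂g_{ij}/∂x_k) dx_k ∧ dx_i ∧ dx_j.
Expand each term, using dx_k ∧ dx_i ∧ dx_j = sgn(permutation) dx_{(a)} ∧ dx_{(b)} ∧ dx_{(c)} with (a < b < c) sorted:
  d(z*(y - 2*z)) includes (∂/∂y)(z*(y - 2*z)) dy = (z) dy, which multiplied by dx ∧ dz gives (-z) dx ∧ dy ∧ dz
  d(5*x*y + 2*z^2) includes (∂/∂x)(5*x*y + 2*z^2) dx = (5*y) dx, which multiplied by dy ∧ dz gives (5*y) dx ∧ dy ∧ dz
Collecting like 3-forms: d(omega) = (5*y - z) dx ∧ dy ∧ dz.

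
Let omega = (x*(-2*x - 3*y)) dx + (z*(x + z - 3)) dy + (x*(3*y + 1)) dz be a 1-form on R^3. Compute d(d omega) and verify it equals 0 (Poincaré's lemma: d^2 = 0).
d(d omega) = 0

Step 1: d omega = sum_{i<j} (∂f_j/∂x_i - ∂f_i/∂x_j) dx_i ∧ dx_j:
  coeff of dx ∧ dy: 3*x + z
  coeff of dx ∧ dz: 3*y + 1
  coeff of dy ∧ dz: 2*x - 2*z + 3
Step 2: Apply d again to each 2-form coefficient. The only possible 3-form in R^3 is dx ∧ dy ∧ dz, with coefficient
  ∂(coeff of dy∧dz)/∂x - ∂(coeff of dx∧dz)/∂y + ∂(coeff of dx∧dy)/∂z
  = ∂/∂x (2*x - 2*z + 3) - ∂/∂y (3*y + 1) + ∂/∂z (3*x + z).
Each of these terms simplifies to sums of mixed partials that cancel in pairs. The result is 0 (by equality of mixed partials for smooth functions — Schwarz / Clairaut).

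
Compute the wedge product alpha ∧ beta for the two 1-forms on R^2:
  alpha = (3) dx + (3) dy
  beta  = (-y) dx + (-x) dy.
alpha ∧ beta = (-3*x + 3*y) dx ∧ dy

Distribute the wedge, using dx_i ∧ dx_j = -dx_j ∧ dx_i and dx_i ∧ dx_i = 0. For each pair (i, j) with i < j, the coefficient of dx_i ∧ dx_j in alpha ∧ beta is (alpha_i * beta_j - alpha_j * beta_i). Collecting: alpha ∧ beta = (-3*x + 3*y) dx ∧ dy.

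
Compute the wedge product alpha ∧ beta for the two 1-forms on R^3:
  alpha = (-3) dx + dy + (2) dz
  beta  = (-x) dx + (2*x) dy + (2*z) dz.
alpha ∧ beta = (-5*x) dx ∧ dy + (2*x - 6*z) dx ∧ dz + (-4*x + 2*z) dy ∧ dz

Distribute the wedge, using dx_i ∧ dx_j = -dx_j ∧ dx_i and dx_i ∧ dx_i = 0. For each pair (i, j) with i < j, the coefficient of dx_i ∧ dx_j in alpha ∧ beta is (alpha_i * beta_j - alpha_j * beta_i). Collecting: alpha ∧ beta = (-5*x) dx ∧ dy + (2*x - 6*z) dx ∧ dz + (-4*x + 2*z) dy ∧ dz.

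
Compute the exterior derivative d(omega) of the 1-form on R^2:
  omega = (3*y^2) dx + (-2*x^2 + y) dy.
d(omega) = (-4*x - 6*y) dx ∧ dy

For a 1-form omega = sum_i f_i dx_i, the exterior derivative is
  d(omega) = sum_{i < j} (∂f_j/∂x_i - ∂f_i/∂x_j) dx_i ∧ dx_j.
  coefficient of dx ∧ dy: ∂f_2/∂x - ∂f_1/∂y = ∂(-2*x^2 + y)/∂x - ∂(3*y^2)/∂y = -4*x - 6*y
Assembling: d(omega) = (-4*x - 6*y) dx ∧ dy.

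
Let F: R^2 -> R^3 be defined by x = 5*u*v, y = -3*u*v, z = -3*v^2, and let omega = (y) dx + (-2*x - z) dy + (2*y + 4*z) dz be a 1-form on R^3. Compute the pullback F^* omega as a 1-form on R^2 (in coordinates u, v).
F^* omega = (v^2*(15*u - 9*v)) du + (3*v*(5*u^2 + 9*u*v + 24*v^2)) dv

Using F^*(f dg) = (f ∘ F) d(g ∘ F), substitute each coordinate x_i by F_i(u, v) in f_i, and replace dx_i by d F_i = (∂F_i/∂u) du + (∂F_i/∂v) dv.
  For the x component: f_1(F) = -3*u*v; d F_1 = (5*v) du + (5*u) dv
  For the y component: f_2(F) = v*(-10*u + 3*v); d F_2 = (-3*v) du + (-3*u) dv
  For the z component: f_3(F) = 6*v*(-u - 2*v); d F_3 = (0) du + (-6*v) dv
Combining and collecting du, dv coefficients:
  coeff of du: v^2*(15*u - 9*v)
  coeff of dv: 3*v*(5*u^2 + 9*u*v + 24*v^2)
F^* omega = (v^2*(15*u - 9*v)) du + (3*v*(5*u^2 + 9*u*v + 24*v^2)) dv.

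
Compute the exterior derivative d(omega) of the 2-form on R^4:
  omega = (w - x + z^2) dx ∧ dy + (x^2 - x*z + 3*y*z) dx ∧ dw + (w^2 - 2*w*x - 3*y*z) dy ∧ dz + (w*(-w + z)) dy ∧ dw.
d(omega) = (-2*w + 2*z) dx ∧ dy ∧ dz + (1 - 3*z) dx ∧ dy ∧ dw + (x - 3*y) dx ∧ dz ∧ dw + (w - 2*x) dy ∧ dz ∧ dw

For a 2-form omega = sum_{i<j} g_{ij} dx_i ∧ dx_j, the exterior derivative is
  d(omega) = sum_{i<j} d(g_{ij}) ∧ dx_i ∧ dx_j = sum_{i<j, k} (∂g_{ij}/∂x_k) dx_k ∧ dx_i ∧ dx_j.
Expand each term, using dx_k ∧ dx_i ∧ dx_j = sgn(permutation) dx_{(a)} ∧ dx_{(b)} ∧ dx_{(c)} with (a < b < c) sorted:
  d(w - x + z^2) includes (∂/∂z)(w - x + z^2) dz = (2*z) dz, which multiplied by dx ∧ dy gives (2*z) dx ∧ dy ∧ dz
  d(w - x + z^2) includes (∂/∂w)(w - x + z^2) dw = (1) dw, which multiplied by dx ∧ dy gives (1) dx ∧ dy ∧ dw
  d(x^2 - x*z + 3*y*z) includes (∂/∂y)(x^2 - x*z + 3*y*z) dy = (3*z) dy, which multiplied by dx ∧ dw gives (-3*z) dx ∧ dy ∧ dw
  d(x^2 - x*z + 3*y*z) includes (∂/∂z)(x^2 - x*z + 3*y*z) dz = (-x + 3*y) dz, which multiplied by dx ∧ dw gives (x - 3*y) dx ∧ dz ∧ dw
  d(w^2 - 2*w*x - 3*y*z) includes (∂/∂x)(w^2 - 2*w*x - 3*y*z) dx = (-2*w) dx, which multiplied by dy ∧ dz gives (-2*w) dx ∧ dy ∧ dz
  d(w^2 - 2*w*x - 3*y*z) includes (∂/∂w)(w^2 - 2*w*x - 3*y*z) dw = (2*w - 2*x) dw, which multiplied by dy ∧ dz gives (2*w - 2*x) dy ∧ dz ∧ dw
  d(w*(-w + z)) includes (∂/∂z)(w*(-w + z)) dz = (w) dz, which multiplied by dy ∧ dw gives (-w) dy ∧ dz ∧ dw
Collecting like 3-forms: d(omega) = (-2*w + 2*z) dx ∧ dy ∧ dz + (1 - 3*z) dx ∧ dy ∧ dw + (x - 3*y) dx ∧ dz ∧ dw + (w - 2*x) dy ∧ dz ∧ dw.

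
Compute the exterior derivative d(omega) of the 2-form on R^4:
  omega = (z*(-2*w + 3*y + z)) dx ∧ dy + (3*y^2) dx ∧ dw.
d(omega) = (-2*w + 3*y + 2*z) dx ∧ dy ∧ dz + (-6*y - 2*z) dx ∧ dy ∧ dw

For a 2-form omega = sum_{i<j} g_{ij} dx_i ∧ dx_j, the exterior derivative is
  d(omega) = sum_{i<j} d(g_{ij}) ∧ dx_i ∧ dx_j = sum_{i<j, k} (∂g_{ij}/∂x_k) dx_k ∧ dx_i ∧ dx_j.
Expand each term, using dx_k ∧ dx_i ∧ dx_j = sgn(permutation) dx_{(a)} ∧ dx_{(b)} ∧ dx_{(c)} with (a < b < c) sorted:
  d(z*(-2*w + 3*y + z)) includes (∂/∂z)(z*(-2*w + 3*y + z)) dz = (-2*w + 3*y + 2*z) dz, which multiplied by dx ∧ dy gives (-2*w + 3*y + 2*z) dx ∧ dy ∧ dz
  d(z*(-2*w + 3*y + z)) includes (∂/∂w)(z*(-2*w + 3*y + z)) dw = (-2*z) dw, which multiplied by dx ∧ dy gives (-2*z) dx ∧ dy ∧ dw
  d(3*y^2) includes (∂/∂y)(3*y^2) dy = (6*y) dy, which multiplied by dx ∧ dw gives (-6*y) dx ∧ dy ∧ dw
Collecting like 3-forms: d(omega) = (-2*w + 3*y + 2*z) dx ∧ dy ∧ dz + (-6*y - 2*z) dx ∧ dy ∧ dw.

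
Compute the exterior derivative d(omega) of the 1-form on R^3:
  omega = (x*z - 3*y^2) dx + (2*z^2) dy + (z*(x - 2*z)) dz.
d(omega) = (6*y) dx ∧ dy + (-x + z) dx ∧ dz + (-4*z) dy ∧ dz

For a 1-form omega = sum_i f_i dx_i, the exterior derivative is
  d(omega) = sum_{i < j} (∂f_j/∂x_i - ∂f_i/∂x_j) dx_i ∧ dx_j.
  coefficient of dx ∧ dy: ∂f_2/∂x - ∂f_1/∂y = ∂(2*z^2)/∂x - ∂(x*z - 3*y^2)/∂y = 6*y
  coefficient of dx ∧ dz: ∂f_3/∂x - ∂f_1/∂z = ∂(z*(x - 2*z))/∂x - ∂(x*z - 3*y^2)/∂z = -x + z
  coefficient of dy ∧ dz: ∂f_3/∂y - ∂f_2/∂z = ∂(z*(x - 2*z))/∂y - ∂(2*z^2)/∂z = -4*z
Assembling: d(omega) = (6*y) dx ∧ dy + (-x + z) dx ∧ dz + (-4*z) dy ∧ dz.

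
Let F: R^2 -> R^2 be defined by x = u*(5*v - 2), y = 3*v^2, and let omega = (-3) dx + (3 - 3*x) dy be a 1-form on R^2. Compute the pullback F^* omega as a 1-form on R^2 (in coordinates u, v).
F^* omega = (6 - 15*v) du + (-90*u*v^2 + 36*u*v - 15*u + 18*v) dv

Using F^*(f dg) = (f ∘ F) d(g ∘ F), substitute each coordinate x_i by F_i(u, v) in f_i, and replace dx_i by d F_i = (∂F_i/∂u) du + (∂F_i/∂v) dv.
  For the x component: f_1(F) = -3; d F_1 = (5*v - 2) du + (5*u) dv
  For the y component: f_2(F) = -15*u*v + 6*u + 3; d F_2 = (0) du + (6*v) dv
Combining and collecting du, dv coefficients:
  coeff of du: 6 - 15*v
  coeff of dv: -90*u*v^2 + 36*u*v - 15*u + 18*v
F^* omega = (6 - 15*v) du + (-90*u*v^2 + 36*u*v - 15*u + 18*v) dv.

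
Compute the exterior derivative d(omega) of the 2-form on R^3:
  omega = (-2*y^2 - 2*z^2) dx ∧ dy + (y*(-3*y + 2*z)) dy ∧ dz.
d(omega) = (-4*z) dx ∧ dy ∧ dz

For a 2-form omega = sum_{i<j} g_{ij} dx_i ∧ dx_j, the exterior derivative is
  d(omega) = sum_{i<j} d(g_{ij}) ∧ dx_i ∧ dx_j = sum_{i<j, k} (∂g_{ij}/∂x_k) dx_k ∧ dx_i ∧ dx_j.
Expand each term, using dx_k ∧ dx_i ∧ dx_j = sgn(permutation) dx_{(a)} ∧ dx_{(b)} ∧ dx_{(c)} with (a < b < c) sorted:
  d(-2*y^2 - 2*z^2) includes (∂/∂z)(-2*y^2 - 2*z^2) dz = (-4*z) dz, which multiplied by dx ∧ dy gives (-4*z) dx ∧ dy ∧ dz
Collecting like 3-forms: d(omega) = (-4*z) dx ∧ dy ∧ dz.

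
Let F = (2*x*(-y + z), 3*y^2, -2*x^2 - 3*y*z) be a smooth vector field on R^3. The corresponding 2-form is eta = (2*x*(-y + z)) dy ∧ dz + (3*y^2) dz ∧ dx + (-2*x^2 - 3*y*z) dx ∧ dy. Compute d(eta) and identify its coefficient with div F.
d(eta) = (y + 2*z) dx ∧ dy ∧ dz; div F = y + 2*z

For a 2-form in R^3 of the form above, applying d gives a 3-form with coefficient ∂P/∂x + ∂Q/∂y + ∂R/∂z:
  ∂P/∂x = -2*y + 2*z
  ∂Q/∂y = 6*y
  ∂R/∂z = -3*y
Sum = y + 2*z, which is exactly div F.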